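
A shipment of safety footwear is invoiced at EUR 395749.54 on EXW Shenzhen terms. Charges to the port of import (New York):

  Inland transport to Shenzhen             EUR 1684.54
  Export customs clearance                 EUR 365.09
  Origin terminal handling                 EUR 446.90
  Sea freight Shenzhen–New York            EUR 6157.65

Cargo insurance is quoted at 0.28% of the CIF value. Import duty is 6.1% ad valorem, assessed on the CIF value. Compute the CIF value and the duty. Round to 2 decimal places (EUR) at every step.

Let C be the CIF value. C = EXW price + pre-shipment costs + freight + 0.28% × C
C − 0.28% × C = 395749.54 + 1684.54 + 365.09 + 446.90 + 6157.65
0.9972 × C = 404403.72
C = 404403.72 / 0.9972 = 405539.23
Insurance premium = 0.28% × 405539.23 = 1135.51
Import duty = 405539.23 × 6.1% = 24737.89

CIF value: EUR 405539.23; import duty: EUR 24737.89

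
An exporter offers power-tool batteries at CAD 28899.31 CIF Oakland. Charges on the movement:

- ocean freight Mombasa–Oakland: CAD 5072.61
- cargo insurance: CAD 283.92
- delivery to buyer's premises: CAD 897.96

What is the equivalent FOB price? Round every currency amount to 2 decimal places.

Not relevant to the conversion: delivery — on the buyer under both terms; not part of either seller's price.
From CIF to FOB, the seller no longer bears: freight, insurance.
FOB price = 28899.31 − 5072.61 − 283.92 = 23542.78

FOB price: CAD 23542.78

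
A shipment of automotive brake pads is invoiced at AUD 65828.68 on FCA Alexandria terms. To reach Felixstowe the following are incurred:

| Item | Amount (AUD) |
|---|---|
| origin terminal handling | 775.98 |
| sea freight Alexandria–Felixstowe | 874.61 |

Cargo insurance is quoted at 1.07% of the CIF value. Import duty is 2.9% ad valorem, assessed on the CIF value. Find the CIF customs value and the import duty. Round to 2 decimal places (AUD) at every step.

Let C be the CIF value. C = FCA price + pre-shipment costs + freight + 1.07% × C
C − 1.07% × C = 65828.68 + 775.98 + 874.61
0.9893 × C = 67479.27
C = 67479.27 / 0.9893 = 68209.11
Insurance premium = 1.07% × 68209.11 = 729.84
Import duty = 68209.11 × 2.9% = 1978.06

CIF value: AUD 68209.11; import duty: AUD 1978.06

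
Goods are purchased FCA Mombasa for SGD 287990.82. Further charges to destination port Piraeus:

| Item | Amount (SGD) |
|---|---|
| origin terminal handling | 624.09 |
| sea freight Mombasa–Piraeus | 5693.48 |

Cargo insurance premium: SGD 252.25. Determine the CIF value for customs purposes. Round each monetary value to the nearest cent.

CIF = FCA price + pre-shipment costs + freight + insurance
CIF = 287990.82 + 624.09 + 5693.48 + 252.25 = 294560.64

CIF value: SGD 294560.64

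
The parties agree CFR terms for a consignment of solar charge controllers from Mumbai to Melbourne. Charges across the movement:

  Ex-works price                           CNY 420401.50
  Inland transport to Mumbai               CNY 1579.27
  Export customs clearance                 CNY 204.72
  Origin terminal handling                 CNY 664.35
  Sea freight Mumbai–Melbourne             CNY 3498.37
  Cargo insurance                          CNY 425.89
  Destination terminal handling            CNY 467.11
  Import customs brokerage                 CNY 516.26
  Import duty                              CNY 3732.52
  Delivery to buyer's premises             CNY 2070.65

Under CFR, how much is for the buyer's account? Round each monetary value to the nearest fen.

Buyer's account: CNY 7212.43

CFR: the seller pays costs through ocean freight to the destination port, but not insurance.
Seller's account: goods 420401.50 + inland to port 1579.27 + export clearance 204.72 + origin terminal 664.35 + freight 3498.37 = 426348.21
Buyer's account: insurance 425.89 + destination terminal 467.11 + brokerage 516.26 + duty 3732.52 + delivery 2070.65 = 7212.43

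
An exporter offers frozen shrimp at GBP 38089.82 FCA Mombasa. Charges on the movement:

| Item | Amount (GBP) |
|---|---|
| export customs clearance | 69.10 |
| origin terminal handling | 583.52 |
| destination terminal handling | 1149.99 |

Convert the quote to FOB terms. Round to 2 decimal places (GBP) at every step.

Not relevant to the conversion: export clearance — on the seller under both FCA and FOB; already in the FCA price and stays in the FOB price. destination terminal — on the buyer under both terms; not part of either seller's price.
From FCA to FOB, the seller additionally bears: origin terminal.
FOB price = 38089.82 + 583.52 = 38673.34

FOB price: GBP 38673.34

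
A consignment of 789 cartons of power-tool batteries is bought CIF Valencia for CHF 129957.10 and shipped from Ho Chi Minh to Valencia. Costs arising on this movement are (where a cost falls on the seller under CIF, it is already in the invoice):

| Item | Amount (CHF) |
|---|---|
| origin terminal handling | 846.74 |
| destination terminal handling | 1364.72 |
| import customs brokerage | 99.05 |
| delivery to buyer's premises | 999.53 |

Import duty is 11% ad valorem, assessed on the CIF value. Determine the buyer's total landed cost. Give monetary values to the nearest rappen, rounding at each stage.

CIF: the seller pays costs through ocean freight and marine insurance to the destination port.
Already in the invoice (seller's account under CIF): origin terminal — exclude.
The CIF price already equals the CIF value: 129957.10
Import duty = 129957.10 × 11% = 14295.28
Buyer bears: destination terminal 1364.72 + brokerage 99.05 + delivery 999.53 + duty 14295.28 = 16758.58
Landed cost = invoice 129957.10 + 16758.58 = 146715.68

Total landed cost: CHF 146715.68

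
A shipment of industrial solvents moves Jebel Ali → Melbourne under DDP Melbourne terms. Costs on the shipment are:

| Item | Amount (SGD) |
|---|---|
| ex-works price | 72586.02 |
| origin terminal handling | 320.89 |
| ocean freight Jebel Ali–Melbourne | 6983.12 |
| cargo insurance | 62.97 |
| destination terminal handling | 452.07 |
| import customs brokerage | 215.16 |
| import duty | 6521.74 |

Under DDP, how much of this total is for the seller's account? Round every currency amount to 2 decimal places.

Seller's account: SGD 87141.97

DDP: the seller bears all costs including import duty.
Seller's account: goods 72586.02 + origin terminal 320.89 + freight 6983.12 + insurance 62.97 + destination terminal 452.07 + brokerage 215.16 + duty 6521.74 = 87141.97
Buyer's account: 0.00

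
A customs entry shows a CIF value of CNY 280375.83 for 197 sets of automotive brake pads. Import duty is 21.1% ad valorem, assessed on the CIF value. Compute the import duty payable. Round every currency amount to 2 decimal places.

Import duty = 280375.83 × 21.1% = 59159.30

Import duty: CNY 59159.30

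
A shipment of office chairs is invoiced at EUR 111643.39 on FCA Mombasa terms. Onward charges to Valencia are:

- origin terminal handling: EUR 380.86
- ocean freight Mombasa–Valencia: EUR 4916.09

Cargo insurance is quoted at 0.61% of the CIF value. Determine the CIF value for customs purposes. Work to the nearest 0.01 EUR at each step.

Let C be the CIF value. C = FCA price + pre-shipment costs + freight + 0.61% × C
C − 0.61% × C = 111643.39 + 380.86 + 4916.09
0.9939 × C = 116940.34
C = 116940.34 / 0.9939 = 117658.05
Insurance premium = 0.61% × 117658.05 = 717.71

CIF value: EUR 117658.05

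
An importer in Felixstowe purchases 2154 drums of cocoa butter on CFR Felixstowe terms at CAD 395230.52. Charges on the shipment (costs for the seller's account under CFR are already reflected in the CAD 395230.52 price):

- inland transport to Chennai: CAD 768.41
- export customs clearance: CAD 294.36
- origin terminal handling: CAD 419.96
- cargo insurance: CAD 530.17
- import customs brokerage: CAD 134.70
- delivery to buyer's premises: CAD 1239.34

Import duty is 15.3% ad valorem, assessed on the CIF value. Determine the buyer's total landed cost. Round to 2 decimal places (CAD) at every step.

CFR: the seller pays costs through ocean freight to the destination port, but not insurance.
Already in the invoice (seller's account under CFR): inland to port, export clearance, origin terminal — exclude.
CIF value = CFR price + insurance = 395230.52 + 530.17 = 395760.69
Import duty = 395760.69 × 15.3% = 60551.39
Buyer bears: insurance 530.17 + brokerage 134.70 + delivery 1239.34 + duty 60551.39 = 62455.60
Landed cost = invoice 395230.52 + 62455.60 = 457686.12

Total landed cost: CAD 457686.12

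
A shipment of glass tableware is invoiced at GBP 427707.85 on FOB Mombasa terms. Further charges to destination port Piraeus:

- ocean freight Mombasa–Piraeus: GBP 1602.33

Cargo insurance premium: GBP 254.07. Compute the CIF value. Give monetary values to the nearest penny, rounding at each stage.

CIF value: GBP 429564.25

CIF = FOB price + freight + insurance
CIF = 427707.85 + 1602.33 + 254.07 = 429564.25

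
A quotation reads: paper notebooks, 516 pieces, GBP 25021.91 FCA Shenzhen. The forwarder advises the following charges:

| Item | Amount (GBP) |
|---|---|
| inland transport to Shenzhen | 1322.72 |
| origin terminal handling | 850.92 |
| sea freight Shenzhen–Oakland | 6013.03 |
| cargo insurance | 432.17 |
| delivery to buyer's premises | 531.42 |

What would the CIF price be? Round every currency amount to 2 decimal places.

CIF price: GBP 32318.03

Not relevant to the conversion: inland to port — on the seller under both FCA and CIF; already in the FCA price and stays in the CIF price. delivery — on the buyer under both terms; not part of either seller's price.
From FCA to CIF, the seller additionally bears: origin terminal, freight, insurance.
CIF price = 25021.91 + 850.92 + 6013.03 + 432.17 = 32318.03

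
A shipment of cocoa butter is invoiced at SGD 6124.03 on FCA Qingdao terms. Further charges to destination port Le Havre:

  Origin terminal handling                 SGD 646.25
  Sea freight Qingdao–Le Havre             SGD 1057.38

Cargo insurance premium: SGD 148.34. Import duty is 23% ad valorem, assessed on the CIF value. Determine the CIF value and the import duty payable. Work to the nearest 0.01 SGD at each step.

CIF = FCA price + pre-shipment costs + freight + insurance
CIF = 6124.03 + 646.25 + 1057.38 + 148.34 = 7976.00
Import duty = 7976.00 × 23% = 1834.48

CIF value: SGD 7976.00; import duty: SGD 1834.48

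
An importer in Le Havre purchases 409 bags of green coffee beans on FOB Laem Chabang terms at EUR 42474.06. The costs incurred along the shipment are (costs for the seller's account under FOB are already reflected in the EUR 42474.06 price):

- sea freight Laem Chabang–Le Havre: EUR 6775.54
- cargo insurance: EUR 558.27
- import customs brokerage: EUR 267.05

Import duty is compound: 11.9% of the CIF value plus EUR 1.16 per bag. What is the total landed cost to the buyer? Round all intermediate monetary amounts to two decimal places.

FOB: the seller bears costs until goods are on board at the origin port; the buyer bears freight, insurance and all costs thereafter.
CIF value = FOB price + freight + insurance = 42474.06 + 6775.54 + 558.27 = 49807.87
Ad valorem component: 49807.87 × 11.9% = 5927.14
Specific component: 409 × 1.16 = 474.44
Import duty = 5927.14 + 474.44 = 6401.58
Buyer bears: freight 6775.54 + insurance 558.27 + brokerage 267.05 + duty 6401.58 = 14002.44
Landed cost = invoice 42474.06 + 14002.44 = 56476.50

Total landed cost: EUR 56476.50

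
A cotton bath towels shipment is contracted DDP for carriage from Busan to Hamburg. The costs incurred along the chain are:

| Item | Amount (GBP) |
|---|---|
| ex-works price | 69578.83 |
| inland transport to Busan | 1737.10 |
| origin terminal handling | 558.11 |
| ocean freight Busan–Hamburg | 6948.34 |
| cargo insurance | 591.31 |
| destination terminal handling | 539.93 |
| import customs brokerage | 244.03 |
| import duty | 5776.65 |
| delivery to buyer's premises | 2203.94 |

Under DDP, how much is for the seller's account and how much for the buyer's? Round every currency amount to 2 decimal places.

DDP: the seller bears all costs including import duty.
Seller's account: goods 69578.83 + inland to port 1737.10 + origin terminal 558.11 + freight 6948.34 + insurance 591.31 + destination terminal 539.93 + brokerage 244.03 + duty 5776.65 + delivery 2203.94 = 88178.24
Buyer's account: 0.00

Seller: GBP 88178.24; buyer: GBP 0.00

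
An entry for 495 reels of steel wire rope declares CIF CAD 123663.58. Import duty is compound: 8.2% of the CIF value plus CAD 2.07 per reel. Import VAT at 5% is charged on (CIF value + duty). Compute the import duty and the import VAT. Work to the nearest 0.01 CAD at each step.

Import duty: CAD 11165.06; import VAT: CAD 6741.43

Ad valorem component: 123663.58 × 8.2% = 10140.41
Specific component: 495 × 2.07 = 1024.65
Import duty = 10140.41 + 1024.65 = 11165.06
VAT base = CIF + duty = 123663.58 + 11165.06 = 134828.64
Import VAT = 134828.64 × 5% = 6741.43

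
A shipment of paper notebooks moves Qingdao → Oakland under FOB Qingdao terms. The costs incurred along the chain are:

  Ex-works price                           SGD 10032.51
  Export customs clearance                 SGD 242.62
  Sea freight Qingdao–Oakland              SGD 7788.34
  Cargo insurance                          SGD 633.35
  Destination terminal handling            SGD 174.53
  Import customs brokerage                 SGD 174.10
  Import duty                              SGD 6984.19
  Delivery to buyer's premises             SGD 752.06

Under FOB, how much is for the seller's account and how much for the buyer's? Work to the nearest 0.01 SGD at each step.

Seller: SGD 10275.13; buyer: SGD 16506.57

FOB: the seller bears costs until goods are on board at the origin port; the buyer bears freight, insurance and all costs thereafter.
Seller's account: goods 10032.51 + export clearance 242.62 = 10275.13
Buyer's account: freight 7788.34 + insurance 633.35 + destination terminal 174.53 + brokerage 174.10 + duty 6984.19 + delivery 752.06 = 16506.57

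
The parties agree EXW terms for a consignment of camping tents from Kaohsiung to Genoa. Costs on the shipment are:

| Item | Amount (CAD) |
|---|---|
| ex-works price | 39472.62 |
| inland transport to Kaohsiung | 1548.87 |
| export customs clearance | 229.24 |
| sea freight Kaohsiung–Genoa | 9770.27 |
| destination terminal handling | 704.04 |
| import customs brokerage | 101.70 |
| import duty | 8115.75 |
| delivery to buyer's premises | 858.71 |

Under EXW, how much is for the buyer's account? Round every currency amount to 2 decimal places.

EXW: the seller makes goods available at their premises; the buyer bears all onward costs.
Seller's account: goods 39472.62 = 39472.62
Buyer's account: inland to port 1548.87 + export clearance 229.24 + freight 9770.27 + destination terminal 704.04 + brokerage 101.70 + duty 8115.75 + delivery 858.71 = 21328.58

Buyer's account: CAD 21328.58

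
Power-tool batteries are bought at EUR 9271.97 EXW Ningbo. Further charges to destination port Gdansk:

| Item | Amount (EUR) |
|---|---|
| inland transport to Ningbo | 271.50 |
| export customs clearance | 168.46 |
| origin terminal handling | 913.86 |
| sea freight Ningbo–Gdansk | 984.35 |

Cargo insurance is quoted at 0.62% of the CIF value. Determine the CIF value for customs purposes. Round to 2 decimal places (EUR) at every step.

CIF value: EUR 11682.57

Let C be the CIF value. C = EXW price + pre-shipment costs + freight + 0.62% × C
C − 0.62% × C = 9271.97 + 271.50 + 168.46 + 913.86 + 984.35
0.9938 × C = 11610.14
C = 11610.14 / 0.9938 = 11682.57
Insurance premium = 0.62% × 11682.57 = 72.43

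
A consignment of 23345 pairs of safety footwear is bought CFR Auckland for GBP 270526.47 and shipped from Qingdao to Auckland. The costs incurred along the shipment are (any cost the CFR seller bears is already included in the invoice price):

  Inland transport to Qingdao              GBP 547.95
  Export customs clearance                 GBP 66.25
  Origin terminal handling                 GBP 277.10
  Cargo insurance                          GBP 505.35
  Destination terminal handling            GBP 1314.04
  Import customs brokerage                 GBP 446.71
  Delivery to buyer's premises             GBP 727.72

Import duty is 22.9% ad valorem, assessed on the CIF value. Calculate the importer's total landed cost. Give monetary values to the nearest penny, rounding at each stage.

Total landed cost: GBP 335586.58

CFR: the seller pays costs through ocean freight to the destination port, but not insurance.
Already in the invoice (seller's account under CFR): inland to port, export clearance, origin terminal — exclude.
CIF value = CFR price + insurance = 270526.47 + 505.35 = 271031.82
Import duty = 271031.82 × 22.9% = 62066.29
Buyer bears: insurance 505.35 + destination terminal 1314.04 + brokerage 446.71 + delivery 727.72 + duty 62066.29 = 65060.11
Landed cost = invoice 270526.47 + 65060.11 = 335586.58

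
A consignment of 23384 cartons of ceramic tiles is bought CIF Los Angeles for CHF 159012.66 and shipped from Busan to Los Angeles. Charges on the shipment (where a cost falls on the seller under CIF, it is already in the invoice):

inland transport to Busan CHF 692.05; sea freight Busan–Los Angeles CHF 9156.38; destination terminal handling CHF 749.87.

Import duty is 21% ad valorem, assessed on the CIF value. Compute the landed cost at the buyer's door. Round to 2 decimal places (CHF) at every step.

Total landed cost: CHF 193155.19

CIF: the seller pays costs through ocean freight and marine insurance to the destination port.
Already in the invoice (seller's account under CIF): inland to port, freight — exclude.
The CIF price already equals the CIF value: 159012.66
Import duty = 159012.66 × 21% = 33392.66
Buyer bears: destination terminal 749.87 + duty 33392.66 = 34142.53
Landed cost = invoice 159012.66 + 34142.53 = 193155.19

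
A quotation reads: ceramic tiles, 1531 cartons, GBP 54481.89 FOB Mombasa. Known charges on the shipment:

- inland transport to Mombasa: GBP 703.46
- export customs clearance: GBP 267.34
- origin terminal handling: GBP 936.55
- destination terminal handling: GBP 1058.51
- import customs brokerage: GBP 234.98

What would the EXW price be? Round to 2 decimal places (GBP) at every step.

Not relevant to the conversion: destination terminal, brokerage — on the buyer under both terms; not part of either seller's price.
From FOB to EXW, the seller no longer bears: inland to port, export clearance, origin terminal.
EXW price = 54481.89 − 703.46 − 267.34 − 936.55 = 52574.54

EXW price: GBP 52574.54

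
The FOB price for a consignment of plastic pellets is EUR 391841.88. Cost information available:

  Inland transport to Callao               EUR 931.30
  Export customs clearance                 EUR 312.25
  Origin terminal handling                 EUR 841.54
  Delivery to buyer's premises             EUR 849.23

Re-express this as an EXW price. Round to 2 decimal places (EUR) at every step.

Not relevant to the conversion: delivery — on the buyer under both terms; not part of either seller's price.
From FOB to EXW, the seller no longer bears: inland to port, export clearance, origin terminal.
EXW price = 391841.88 − 931.30 − 312.25 − 841.54 = 389756.79

EXW price: EUR 389756.79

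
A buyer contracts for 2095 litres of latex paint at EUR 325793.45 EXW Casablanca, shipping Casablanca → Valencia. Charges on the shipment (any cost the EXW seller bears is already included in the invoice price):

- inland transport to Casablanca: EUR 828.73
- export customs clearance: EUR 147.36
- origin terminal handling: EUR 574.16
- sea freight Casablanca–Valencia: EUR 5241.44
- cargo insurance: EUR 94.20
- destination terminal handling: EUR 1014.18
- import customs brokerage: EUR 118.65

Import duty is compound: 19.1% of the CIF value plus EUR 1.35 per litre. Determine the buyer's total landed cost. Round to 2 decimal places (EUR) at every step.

Total landed cost: EUR 400182.17

EXW: the seller makes goods available at their premises; the buyer bears all onward costs.
CIF value = EXW price + inland to port + export clearance + origin terminal + freight + insurance = 325793.45 + 828.73 + 147.36 + 574.16 + 5241.44 + 94.20 = 332679.34
Ad valorem component: 332679.34 × 19.1% = 63541.75
Specific component: 2095 × 1.35 = 2828.25
Import duty = 63541.75 + 2828.25 = 66370.00
Buyer bears: inland to port 828.73 + export clearance 147.36 + origin terminal 574.16 + freight 5241.44 + insurance 94.20 + destination terminal 1014.18 + brokerage 118.65 + duty 66370.00 = 74388.72
Landed cost = invoice 325793.45 + 74388.72 = 400182.17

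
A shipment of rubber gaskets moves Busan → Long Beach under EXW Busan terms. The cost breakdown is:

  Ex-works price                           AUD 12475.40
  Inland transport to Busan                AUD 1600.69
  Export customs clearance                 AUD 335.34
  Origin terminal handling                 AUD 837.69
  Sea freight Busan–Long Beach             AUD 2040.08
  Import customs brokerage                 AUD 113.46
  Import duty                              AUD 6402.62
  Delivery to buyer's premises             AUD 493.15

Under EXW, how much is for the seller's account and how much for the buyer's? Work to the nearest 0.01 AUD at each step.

EXW: the seller makes goods available at their premises; the buyer bears all onward costs.
Seller's account: goods 12475.40 = 12475.40
Buyer's account: inland to port 1600.69 + export clearance 335.34 + origin terminal 837.69 + freight 2040.08 + brokerage 113.46 + duty 6402.62 + delivery 493.15 = 11823.03

Seller: AUD 12475.40; buyer: AUD 11823.03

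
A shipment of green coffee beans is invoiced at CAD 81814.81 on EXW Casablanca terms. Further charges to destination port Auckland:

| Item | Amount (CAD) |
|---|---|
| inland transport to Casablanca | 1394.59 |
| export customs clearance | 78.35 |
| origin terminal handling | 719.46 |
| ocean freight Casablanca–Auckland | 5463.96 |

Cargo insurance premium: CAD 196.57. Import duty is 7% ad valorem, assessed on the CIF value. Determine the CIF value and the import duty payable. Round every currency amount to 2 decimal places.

CIF value: CAD 89667.74; import duty: CAD 6276.74

CIF = EXW price + pre-shipment costs + freight + insurance
CIF = 81814.81 + 1394.59 + 78.35 + 719.46 + 5463.96 + 196.57 = 89667.74
Import duty = 89667.74 × 7% = 6276.74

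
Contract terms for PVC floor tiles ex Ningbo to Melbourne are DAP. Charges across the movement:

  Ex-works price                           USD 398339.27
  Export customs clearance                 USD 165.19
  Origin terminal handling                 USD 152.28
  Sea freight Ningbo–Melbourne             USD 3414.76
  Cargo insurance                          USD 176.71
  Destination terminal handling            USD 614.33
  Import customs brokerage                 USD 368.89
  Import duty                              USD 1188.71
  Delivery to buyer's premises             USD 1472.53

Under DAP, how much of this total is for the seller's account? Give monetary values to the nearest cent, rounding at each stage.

Seller's account: USD 404335.07

DAP: the seller bears all costs to the named destination except import duty and clearance.
Seller's account: goods 398339.27 + export clearance 165.19 + origin terminal 152.28 + freight 3414.76 + insurance 176.71 + destination terminal 614.33 + delivery 1472.53 = 404335.07
Buyer's account: brokerage 368.89 + duty 1188.71 = 1557.60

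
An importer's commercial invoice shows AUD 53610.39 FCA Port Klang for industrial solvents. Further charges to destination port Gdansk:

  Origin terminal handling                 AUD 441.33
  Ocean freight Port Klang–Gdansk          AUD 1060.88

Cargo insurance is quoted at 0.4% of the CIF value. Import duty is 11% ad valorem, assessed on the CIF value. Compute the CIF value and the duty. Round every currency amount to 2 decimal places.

Let C be the CIF value. C = FCA price + pre-shipment costs + freight + 0.4% × C
C − 0.4% × C = 53610.39 + 441.33 + 1060.88
0.996 × C = 55112.60
C = 55112.60 / 0.996 = 55333.94
Insurance premium = 0.4% × 55333.94 = 221.34
Import duty = 55333.94 × 11% = 6086.73

CIF value: AUD 55333.94; import duty: AUD 6086.73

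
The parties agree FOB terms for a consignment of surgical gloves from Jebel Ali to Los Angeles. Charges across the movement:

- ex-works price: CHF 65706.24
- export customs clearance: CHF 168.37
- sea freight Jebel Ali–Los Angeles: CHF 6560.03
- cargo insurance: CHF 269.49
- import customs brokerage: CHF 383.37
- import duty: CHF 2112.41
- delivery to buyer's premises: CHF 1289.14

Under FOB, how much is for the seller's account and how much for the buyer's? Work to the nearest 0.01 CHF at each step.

FOB: the seller bears costs until goods are on board at the origin port; the buyer bears freight, insurance and all costs thereafter.
Seller's account: goods 65706.24 + export clearance 168.37 = 65874.61
Buyer's account: freight 6560.03 + insurance 269.49 + brokerage 383.37 + duty 2112.41 + delivery 1289.14 = 10614.44

Seller: CHF 65874.61; buyer: CHF 10614.44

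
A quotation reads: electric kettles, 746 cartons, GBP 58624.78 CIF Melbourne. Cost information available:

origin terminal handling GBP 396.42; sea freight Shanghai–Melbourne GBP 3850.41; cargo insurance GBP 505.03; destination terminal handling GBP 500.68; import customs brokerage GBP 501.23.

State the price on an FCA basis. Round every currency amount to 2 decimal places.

Not relevant to the conversion: brokerage, destination terminal — on the buyer under both terms; not part of either seller's price.
From CIF to FCA, the seller no longer bears: origin terminal, freight, insurance.
FCA price = 58624.78 − 396.42 − 3850.41 − 505.03 = 53872.92

FCA price: GBP 53872.92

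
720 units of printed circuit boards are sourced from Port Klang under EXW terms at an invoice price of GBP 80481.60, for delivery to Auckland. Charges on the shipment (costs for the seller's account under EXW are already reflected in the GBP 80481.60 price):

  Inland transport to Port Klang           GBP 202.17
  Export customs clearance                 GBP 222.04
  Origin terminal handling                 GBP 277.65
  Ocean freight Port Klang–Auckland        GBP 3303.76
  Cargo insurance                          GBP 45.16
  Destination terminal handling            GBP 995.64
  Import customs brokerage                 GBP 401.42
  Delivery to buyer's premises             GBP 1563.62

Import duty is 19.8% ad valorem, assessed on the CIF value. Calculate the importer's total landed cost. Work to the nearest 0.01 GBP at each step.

EXW: the seller makes goods available at their premises; the buyer bears all onward costs.
CIF value = EXW price + inland to port + export clearance + origin terminal + freight + insurance = 80481.60 + 202.17 + 222.04 + 277.65 + 3303.76 + 45.16 = 84532.38
Import duty = 84532.38 × 19.8% = 16737.41
Buyer bears: inland to port 202.17 + export clearance 222.04 + origin terminal 277.65 + freight 3303.76 + insurance 45.16 + destination terminal 995.64 + brokerage 401.42 + delivery 1563.62 + duty 16737.41 = 23748.87
Landed cost = invoice 80481.60 + 23748.87 = 104230.47

Total landed cost: GBP 104230.47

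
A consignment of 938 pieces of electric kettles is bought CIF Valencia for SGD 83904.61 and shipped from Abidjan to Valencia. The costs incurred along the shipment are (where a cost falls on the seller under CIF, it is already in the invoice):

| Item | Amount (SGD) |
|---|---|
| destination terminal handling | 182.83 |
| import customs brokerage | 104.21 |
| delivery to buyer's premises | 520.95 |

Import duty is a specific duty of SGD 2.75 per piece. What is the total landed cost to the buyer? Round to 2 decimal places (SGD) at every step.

Total landed cost: SGD 87292.10

CIF: the seller pays costs through ocean freight and marine insurance to the destination port.
The CIF price already equals the CIF value: 83904.61
Import duty = 938 × 2.75 = 2579.50
Buyer bears: destination terminal 182.83 + brokerage 104.21 + delivery 520.95 + duty 2579.50 = 3387.49
Landed cost = invoice 83904.61 + 3387.49 = 87292.10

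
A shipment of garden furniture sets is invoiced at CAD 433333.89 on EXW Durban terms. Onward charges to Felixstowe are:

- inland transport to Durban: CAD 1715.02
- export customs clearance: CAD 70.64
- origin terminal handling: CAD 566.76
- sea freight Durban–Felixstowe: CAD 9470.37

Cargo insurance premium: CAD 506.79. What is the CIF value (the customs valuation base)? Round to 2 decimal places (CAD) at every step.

CIF value: CAD 445663.47

CIF = EXW price + pre-shipment costs + freight + insurance
CIF = 433333.89 + 1715.02 + 70.64 + 566.76 + 9470.37 + 506.79 = 445663.47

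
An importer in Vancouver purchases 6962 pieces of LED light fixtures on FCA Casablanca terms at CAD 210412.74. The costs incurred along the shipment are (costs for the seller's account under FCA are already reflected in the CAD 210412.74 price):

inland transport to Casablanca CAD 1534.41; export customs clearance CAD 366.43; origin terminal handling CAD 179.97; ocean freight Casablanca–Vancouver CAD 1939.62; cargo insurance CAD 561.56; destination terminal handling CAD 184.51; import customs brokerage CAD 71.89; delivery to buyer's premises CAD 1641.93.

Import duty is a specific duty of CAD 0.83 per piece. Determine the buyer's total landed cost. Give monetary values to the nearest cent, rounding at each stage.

FCA: the seller delivers export-cleared goods to the carrier; the buyer bears costs from that point.
Already in the invoice (seller's account under FCA): inland to port, export clearance — exclude.
CIF value = FCA price + origin terminal + freight + insurance = 210412.74 + 179.97 + 1939.62 + 561.56 = 213093.89
Import duty = 6962 × 0.83 = 5778.46
Buyer bears: origin terminal 179.97 + freight 1939.62 + insurance 561.56 + destination terminal 184.51 + brokerage 71.89 + delivery 1641.93 + duty 5778.46 = 10357.94
Landed cost = invoice 210412.74 + 10357.94 = 220770.68

Total landed cost: CAD 220770.68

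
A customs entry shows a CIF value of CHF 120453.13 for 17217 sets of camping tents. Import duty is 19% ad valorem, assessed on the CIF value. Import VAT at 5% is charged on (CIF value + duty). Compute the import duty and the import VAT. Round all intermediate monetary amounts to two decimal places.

Import duty = 120453.13 × 19% = 22886.09
VAT base = CIF + duty = 120453.13 + 22886.09 = 143339.22
Import VAT = 143339.22 × 5% = 7166.96

Import duty: CHF 22886.09; import VAT: CHF 7166.96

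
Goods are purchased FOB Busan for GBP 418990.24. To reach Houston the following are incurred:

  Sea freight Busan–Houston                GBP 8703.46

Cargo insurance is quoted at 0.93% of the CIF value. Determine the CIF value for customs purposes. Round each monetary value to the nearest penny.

CIF value: GBP 431708.59

Let C be the CIF value. C = FOB price + freight + 0.93% × C
C − 0.93% × C = 418990.24 + 8703.46
0.9907 × C = 427693.70
C = 427693.70 / 0.9907 = 431708.59
Insurance premium = 0.93% × 431708.59 = 4014.89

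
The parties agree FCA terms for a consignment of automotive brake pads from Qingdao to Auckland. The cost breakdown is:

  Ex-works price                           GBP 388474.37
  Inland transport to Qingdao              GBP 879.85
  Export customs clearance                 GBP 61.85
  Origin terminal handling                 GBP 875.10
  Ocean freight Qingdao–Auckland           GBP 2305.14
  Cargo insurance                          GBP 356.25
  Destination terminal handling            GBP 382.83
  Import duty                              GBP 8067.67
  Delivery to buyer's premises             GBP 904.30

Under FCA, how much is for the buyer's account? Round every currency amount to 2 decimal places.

Buyer's account: GBP 12891.29

FCA: the seller delivers export-cleared goods to the carrier; the buyer bears costs from that point.
Seller's account: goods 388474.37 + inland to port 879.85 + export clearance 61.85 = 389416.07
Buyer's account: origin terminal 875.10 + freight 2305.14 + insurance 356.25 + destination terminal 382.83 + duty 8067.67 + delivery 904.30 = 12891.29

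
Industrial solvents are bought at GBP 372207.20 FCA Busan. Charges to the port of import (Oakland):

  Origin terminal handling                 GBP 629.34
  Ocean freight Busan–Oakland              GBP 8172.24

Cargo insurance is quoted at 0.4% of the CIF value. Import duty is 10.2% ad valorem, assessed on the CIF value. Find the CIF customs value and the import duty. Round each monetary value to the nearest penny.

Let C be the CIF value. C = FCA price + pre-shipment costs + freight + 0.4% × C
C − 0.4% × C = 372207.20 + 629.34 + 8172.24
0.996 × C = 381008.78
C = 381008.78 / 0.996 = 382538.94
Insurance premium = 0.4% × 382538.94 = 1530.16
Import duty = 382538.94 × 10.2% = 39018.97

CIF value: GBP 382538.94; import duty: GBP 39018.97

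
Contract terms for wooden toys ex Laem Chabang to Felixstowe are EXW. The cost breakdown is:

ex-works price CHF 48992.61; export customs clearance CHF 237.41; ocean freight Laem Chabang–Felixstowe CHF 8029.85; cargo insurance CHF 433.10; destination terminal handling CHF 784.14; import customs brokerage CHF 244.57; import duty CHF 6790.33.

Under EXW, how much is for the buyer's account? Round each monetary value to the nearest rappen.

Buyer's account: CHF 16519.40

EXW: the seller makes goods available at their premises; the buyer bears all onward costs.
Seller's account: goods 48992.61 = 48992.61
Buyer's account: export clearance 237.41 + freight 8029.85 + insurance 433.10 + destination terminal 784.14 + brokerage 244.57 + duty 6790.33 = 16519.40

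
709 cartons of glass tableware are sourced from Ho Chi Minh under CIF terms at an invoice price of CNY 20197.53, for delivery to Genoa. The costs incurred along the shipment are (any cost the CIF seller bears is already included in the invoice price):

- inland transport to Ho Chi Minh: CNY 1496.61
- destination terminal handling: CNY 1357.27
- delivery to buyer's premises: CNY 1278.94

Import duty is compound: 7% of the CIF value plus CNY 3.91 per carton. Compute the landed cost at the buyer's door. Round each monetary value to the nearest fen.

Total landed cost: CNY 27019.76

CIF: the seller pays costs through ocean freight and marine insurance to the destination port.
Already in the invoice (seller's account under CIF): inland to port — exclude.
The CIF price already equals the CIF value: 20197.53
Ad valorem component: 20197.53 × 7% = 1413.83
Specific component: 709 × 3.91 = 2772.19
Import duty = 1413.83 + 2772.19 = 4186.02
Buyer bears: destination terminal 1357.27 + delivery 1278.94 + duty 4186.02 = 6822.23
Landed cost = invoice 20197.53 + 6822.23 = 27019.76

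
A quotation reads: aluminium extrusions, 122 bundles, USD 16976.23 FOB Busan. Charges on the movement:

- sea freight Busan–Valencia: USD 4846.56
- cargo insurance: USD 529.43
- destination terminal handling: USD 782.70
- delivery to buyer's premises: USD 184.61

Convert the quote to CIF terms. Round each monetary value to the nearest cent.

CIF price: USD 22352.22

Not relevant to the conversion: delivery, destination terminal — on the buyer under both terms; not part of either seller's price.
From FOB to CIF, the seller additionally bears: freight, insurance.
CIF price = 16976.23 + 4846.56 + 529.43 = 22352.22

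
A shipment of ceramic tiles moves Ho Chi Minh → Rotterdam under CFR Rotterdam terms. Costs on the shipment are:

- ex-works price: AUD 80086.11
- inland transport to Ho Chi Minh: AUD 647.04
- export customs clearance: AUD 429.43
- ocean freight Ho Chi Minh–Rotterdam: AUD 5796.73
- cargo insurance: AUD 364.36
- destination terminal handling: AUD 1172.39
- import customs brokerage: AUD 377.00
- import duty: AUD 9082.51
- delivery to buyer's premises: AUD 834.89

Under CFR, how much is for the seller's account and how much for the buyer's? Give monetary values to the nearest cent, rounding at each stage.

CFR: the seller pays costs through ocean freight to the destination port, but not insurance.
Seller's account: goods 80086.11 + inland to port 647.04 + export clearance 429.43 + freight 5796.73 = 86959.31
Buyer's account: insurance 364.36 + destination terminal 1172.39 + brokerage 377.00 + duty 9082.51 + delivery 834.89 = 11831.15

Seller: AUD 86959.31; buyer: AUD 11831.15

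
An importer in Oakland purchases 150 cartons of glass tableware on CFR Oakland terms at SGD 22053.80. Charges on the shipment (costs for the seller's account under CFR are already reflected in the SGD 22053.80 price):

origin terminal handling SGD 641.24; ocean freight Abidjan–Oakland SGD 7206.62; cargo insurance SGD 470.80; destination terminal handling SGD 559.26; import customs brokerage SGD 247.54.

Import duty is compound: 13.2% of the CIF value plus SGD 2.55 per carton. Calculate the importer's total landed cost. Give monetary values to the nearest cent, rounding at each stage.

Total landed cost: SGD 26687.15

CFR: the seller pays costs through ocean freight to the destination port, but not insurance.
Already in the invoice (seller's account under CFR): origin terminal, freight — exclude.
CIF value = CFR price + insurance = 22053.80 + 470.80 = 22524.60
Ad valorem component: 22524.60 × 13.2% = 2973.25
Specific component: 150 × 2.55 = 382.50
Import duty = 2973.25 + 382.50 = 3355.75
Buyer bears: insurance 470.80 + destination terminal 559.26 + brokerage 247.54 + duty 3355.75 = 4633.35
Landed cost = invoice 22053.80 + 4633.35 = 26687.15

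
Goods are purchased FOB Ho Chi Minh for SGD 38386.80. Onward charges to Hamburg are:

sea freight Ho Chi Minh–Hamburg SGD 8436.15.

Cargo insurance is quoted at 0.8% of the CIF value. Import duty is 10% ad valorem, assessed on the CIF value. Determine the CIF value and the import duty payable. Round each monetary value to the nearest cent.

Let C be the CIF value. C = FOB price + freight + 0.8% × C
C − 0.8% × C = 38386.80 + 8436.15
0.992 × C = 46822.95
C = 46822.95 / 0.992 = 47200.55
Insurance premium = 0.8% × 47200.55 = 377.60
Import duty = 47200.55 × 10% = 4720.06

CIF value: SGD 47200.55; import duty: SGD 4720.06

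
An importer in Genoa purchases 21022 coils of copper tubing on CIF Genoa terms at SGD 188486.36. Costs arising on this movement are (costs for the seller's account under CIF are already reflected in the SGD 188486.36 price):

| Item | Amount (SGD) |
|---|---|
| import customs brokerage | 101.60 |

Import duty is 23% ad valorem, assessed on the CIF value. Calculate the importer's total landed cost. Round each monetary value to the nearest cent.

Total landed cost: SGD 231939.82

CIF: the seller pays costs through ocean freight and marine insurance to the destination port.
The CIF price already equals the CIF value: 188486.36
Import duty = 188486.36 × 23% = 43351.86
Buyer bears: brokerage 101.60 + duty 43351.86 = 43453.46
Landed cost = invoice 188486.36 + 43453.46 = 231939.82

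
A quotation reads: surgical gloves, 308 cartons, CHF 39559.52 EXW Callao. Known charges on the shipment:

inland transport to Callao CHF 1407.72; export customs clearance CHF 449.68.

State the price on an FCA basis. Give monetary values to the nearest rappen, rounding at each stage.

From EXW to FCA, the seller additionally bears: inland to port, export clearance.
FCA price = 39559.52 + 1407.72 + 449.68 = 41416.92

FCA price: CHF 41416.92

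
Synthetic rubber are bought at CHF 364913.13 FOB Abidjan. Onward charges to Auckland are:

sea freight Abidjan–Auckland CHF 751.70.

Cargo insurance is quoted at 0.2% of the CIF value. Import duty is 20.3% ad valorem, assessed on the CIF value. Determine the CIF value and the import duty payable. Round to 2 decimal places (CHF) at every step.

Let C be the CIF value. C = FOB price + freight + 0.2% × C
C − 0.2% × C = 364913.13 + 751.70
0.998 × C = 365664.83
C = 365664.83 / 0.998 = 366397.63
Insurance premium = 0.2% × 366397.63 = 732.80
Import duty = 366397.63 × 20.3% = 74378.72

CIF value: CHF 366397.63; import duty: CHF 74378.72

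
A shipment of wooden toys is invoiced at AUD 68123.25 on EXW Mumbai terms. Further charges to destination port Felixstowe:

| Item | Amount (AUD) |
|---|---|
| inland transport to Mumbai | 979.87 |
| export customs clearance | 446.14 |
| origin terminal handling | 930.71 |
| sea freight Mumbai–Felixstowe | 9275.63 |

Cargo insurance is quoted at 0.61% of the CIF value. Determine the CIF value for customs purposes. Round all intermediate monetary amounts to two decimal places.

Let C be the CIF value. C = EXW price + pre-shipment costs + freight + 0.61% × C
C − 0.61% × C = 68123.25 + 979.87 + 446.14 + 930.71 + 9275.63
0.9939 × C = 79755.60
C = 79755.60 / 0.9939 = 80245.10
Insurance premium = 0.61% × 80245.10 = 489.50

CIF value: AUD 80245.10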